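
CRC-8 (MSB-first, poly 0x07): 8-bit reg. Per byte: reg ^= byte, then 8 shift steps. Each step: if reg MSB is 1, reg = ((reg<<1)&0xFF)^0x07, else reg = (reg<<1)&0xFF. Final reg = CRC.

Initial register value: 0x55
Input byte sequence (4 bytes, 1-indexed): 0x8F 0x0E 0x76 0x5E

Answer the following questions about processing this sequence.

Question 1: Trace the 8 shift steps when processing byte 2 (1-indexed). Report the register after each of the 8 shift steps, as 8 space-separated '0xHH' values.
Answer: 0x0C 0x18 0x30 0x60 0xC0 0x87 0x09 0x12

Derivation:
After byte 1 (0x8F): reg=0x08
Register before byte 2: 0x08
After XOR with byte 0x0E: 0x06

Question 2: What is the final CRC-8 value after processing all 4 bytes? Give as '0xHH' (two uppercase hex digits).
After byte 1 (0x8F): reg=0x08
After byte 2 (0x0E): reg=0x12
After byte 3 (0x76): reg=0x3B
After byte 4 (0x5E): reg=0x3C

Answer: 0x3C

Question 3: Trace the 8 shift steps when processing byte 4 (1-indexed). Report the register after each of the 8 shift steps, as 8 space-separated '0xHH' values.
After byte 1 (0x8F): reg=0x08
After byte 2 (0x0E): reg=0x12
After byte 3 (0x76): reg=0x3B
Register before byte 4: 0x3B
After XOR with byte 0x5E: 0x65

Answer: 0xCA 0x93 0x21 0x42 0x84 0x0F 0x1E 0x3C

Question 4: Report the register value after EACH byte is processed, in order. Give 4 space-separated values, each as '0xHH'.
0x08 0x12 0x3B 0x3C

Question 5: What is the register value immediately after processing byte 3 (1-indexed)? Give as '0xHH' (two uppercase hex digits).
Answer: 0x3B

Derivation:
After byte 1 (0x8F): reg=0x08
After byte 2 (0x0E): reg=0x12
After byte 3 (0x76): reg=0x3B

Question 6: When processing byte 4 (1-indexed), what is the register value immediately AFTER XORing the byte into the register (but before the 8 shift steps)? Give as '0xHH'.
Register before byte 4: 0x3B
Byte 4: 0x5E
0x3B XOR 0x5E = 0x65

Answer: 0x65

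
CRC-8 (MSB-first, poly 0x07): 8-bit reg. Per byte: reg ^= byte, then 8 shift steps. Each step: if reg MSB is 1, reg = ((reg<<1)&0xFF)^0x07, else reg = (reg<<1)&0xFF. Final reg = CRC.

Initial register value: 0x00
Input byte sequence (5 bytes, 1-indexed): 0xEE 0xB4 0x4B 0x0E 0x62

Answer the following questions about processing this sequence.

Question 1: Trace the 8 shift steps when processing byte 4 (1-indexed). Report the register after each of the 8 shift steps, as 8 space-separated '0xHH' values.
After byte 1 (0xEE): reg=0x84
After byte 2 (0xB4): reg=0x90
After byte 3 (0x4B): reg=0x0F
Register before byte 4: 0x0F
After XOR with byte 0x0E: 0x01

Answer: 0x02 0x04 0x08 0x10 0x20 0x40 0x80 0x07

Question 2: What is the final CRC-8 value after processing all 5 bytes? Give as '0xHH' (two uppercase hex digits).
Answer: 0x3C

Derivation:
After byte 1 (0xEE): reg=0x84
After byte 2 (0xB4): reg=0x90
After byte 3 (0x4B): reg=0x0F
After byte 4 (0x0E): reg=0x07
After byte 5 (0x62): reg=0x3C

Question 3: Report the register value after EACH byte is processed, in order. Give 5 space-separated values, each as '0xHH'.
0x84 0x90 0x0F 0x07 0x3C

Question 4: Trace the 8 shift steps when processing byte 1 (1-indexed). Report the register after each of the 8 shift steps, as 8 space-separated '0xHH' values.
Register before byte 1: 0x00
After XOR with byte 0xEE: 0xEE

Answer: 0xDB 0xB1 0x65 0xCA 0x93 0x21 0x42 0x84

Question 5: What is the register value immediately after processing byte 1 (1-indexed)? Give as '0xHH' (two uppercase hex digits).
Answer: 0x84

Derivation:
After byte 1 (0xEE): reg=0x84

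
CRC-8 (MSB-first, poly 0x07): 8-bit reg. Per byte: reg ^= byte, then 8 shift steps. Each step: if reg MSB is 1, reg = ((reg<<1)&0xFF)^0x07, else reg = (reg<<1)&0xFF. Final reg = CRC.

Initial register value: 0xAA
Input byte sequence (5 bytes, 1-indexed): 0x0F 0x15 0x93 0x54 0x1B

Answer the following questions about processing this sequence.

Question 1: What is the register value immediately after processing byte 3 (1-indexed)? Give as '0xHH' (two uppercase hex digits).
After byte 1 (0x0F): reg=0x72
After byte 2 (0x15): reg=0x32
After byte 3 (0x93): reg=0x6E

Answer: 0x6E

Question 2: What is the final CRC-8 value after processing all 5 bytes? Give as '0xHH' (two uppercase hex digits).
After byte 1 (0x0F): reg=0x72
After byte 2 (0x15): reg=0x32
After byte 3 (0x93): reg=0x6E
After byte 4 (0x54): reg=0xA6
After byte 5 (0x1B): reg=0x3A

Answer: 0x3A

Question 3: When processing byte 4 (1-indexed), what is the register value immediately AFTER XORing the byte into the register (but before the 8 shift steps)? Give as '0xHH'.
Answer: 0x3A

Derivation:
Register before byte 4: 0x6E
Byte 4: 0x54
0x6E XOR 0x54 = 0x3A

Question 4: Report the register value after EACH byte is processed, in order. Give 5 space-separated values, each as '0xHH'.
0x72 0x32 0x6E 0xA6 0x3A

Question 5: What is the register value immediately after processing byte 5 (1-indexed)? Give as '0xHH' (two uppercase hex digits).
After byte 1 (0x0F): reg=0x72
After byte 2 (0x15): reg=0x32
After byte 3 (0x93): reg=0x6E
After byte 4 (0x54): reg=0xA6
After byte 5 (0x1B): reg=0x3A

Answer: 0x3A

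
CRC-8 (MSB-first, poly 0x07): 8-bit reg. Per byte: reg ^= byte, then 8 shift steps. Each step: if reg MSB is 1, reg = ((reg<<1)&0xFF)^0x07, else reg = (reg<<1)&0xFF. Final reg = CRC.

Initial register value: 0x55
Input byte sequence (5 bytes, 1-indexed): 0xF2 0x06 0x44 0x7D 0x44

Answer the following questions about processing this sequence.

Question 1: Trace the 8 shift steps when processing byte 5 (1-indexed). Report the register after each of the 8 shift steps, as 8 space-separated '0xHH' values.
Answer: 0xB9 0x75 0xEA 0xD3 0xA1 0x45 0x8A 0x13

Derivation:
After byte 1 (0xF2): reg=0x7C
After byte 2 (0x06): reg=0x61
After byte 3 (0x44): reg=0xFB
After byte 4 (0x7D): reg=0x9B
Register before byte 5: 0x9B
After XOR with byte 0x44: 0xDF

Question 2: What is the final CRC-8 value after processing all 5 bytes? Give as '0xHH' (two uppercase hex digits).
After byte 1 (0xF2): reg=0x7C
After byte 2 (0x06): reg=0x61
After byte 3 (0x44): reg=0xFB
After byte 4 (0x7D): reg=0x9B
After byte 5 (0x44): reg=0x13

Answer: 0x13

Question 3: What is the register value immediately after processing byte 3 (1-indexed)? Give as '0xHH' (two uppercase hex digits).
After byte 1 (0xF2): reg=0x7C
After byte 2 (0x06): reg=0x61
After byte 3 (0x44): reg=0xFB

Answer: 0xFB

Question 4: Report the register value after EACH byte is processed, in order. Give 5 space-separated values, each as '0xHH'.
0x7C 0x61 0xFB 0x9B 0x13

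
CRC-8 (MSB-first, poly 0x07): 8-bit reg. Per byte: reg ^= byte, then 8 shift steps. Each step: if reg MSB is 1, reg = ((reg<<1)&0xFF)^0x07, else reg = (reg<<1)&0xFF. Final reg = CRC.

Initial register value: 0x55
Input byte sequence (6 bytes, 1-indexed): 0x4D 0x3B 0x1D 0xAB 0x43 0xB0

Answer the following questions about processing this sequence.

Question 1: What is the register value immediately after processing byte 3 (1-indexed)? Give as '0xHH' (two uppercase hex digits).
Answer: 0xCE

Derivation:
After byte 1 (0x4D): reg=0x48
After byte 2 (0x3B): reg=0x5E
After byte 3 (0x1D): reg=0xCE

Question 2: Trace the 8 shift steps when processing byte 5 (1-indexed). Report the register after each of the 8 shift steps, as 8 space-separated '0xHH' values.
After byte 1 (0x4D): reg=0x48
After byte 2 (0x3B): reg=0x5E
After byte 3 (0x1D): reg=0xCE
After byte 4 (0xAB): reg=0x3C
Register before byte 5: 0x3C
After XOR with byte 0x43: 0x7F

Answer: 0xFE 0xFB 0xF1 0xE5 0xCD 0x9D 0x3D 0x7A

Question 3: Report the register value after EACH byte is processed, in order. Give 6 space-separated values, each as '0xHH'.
0x48 0x5E 0xCE 0x3C 0x7A 0x78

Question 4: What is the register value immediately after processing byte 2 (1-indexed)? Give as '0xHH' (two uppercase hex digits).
Answer: 0x5E

Derivation:
After byte 1 (0x4D): reg=0x48
After byte 2 (0x3B): reg=0x5E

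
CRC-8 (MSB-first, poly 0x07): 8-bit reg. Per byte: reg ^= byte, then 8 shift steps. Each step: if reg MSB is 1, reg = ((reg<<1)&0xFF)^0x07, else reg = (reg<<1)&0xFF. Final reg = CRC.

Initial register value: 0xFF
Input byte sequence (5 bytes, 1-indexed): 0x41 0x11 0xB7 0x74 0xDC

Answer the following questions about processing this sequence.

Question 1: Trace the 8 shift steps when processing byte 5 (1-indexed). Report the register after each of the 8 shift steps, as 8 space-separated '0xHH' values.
Answer: 0x4C 0x98 0x37 0x6E 0xDC 0xBF 0x79 0xF2

Derivation:
After byte 1 (0x41): reg=0x33
After byte 2 (0x11): reg=0xEE
After byte 3 (0xB7): reg=0x88
After byte 4 (0x74): reg=0xFA
Register before byte 5: 0xFA
After XOR with byte 0xDC: 0x26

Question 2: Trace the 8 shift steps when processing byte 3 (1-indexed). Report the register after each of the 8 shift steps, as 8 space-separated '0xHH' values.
Answer: 0xB2 0x63 0xC6 0x8B 0x11 0x22 0x44 0x88

Derivation:
After byte 1 (0x41): reg=0x33
After byte 2 (0x11): reg=0xEE
Register before byte 3: 0xEE
After XOR with byte 0xB7: 0x59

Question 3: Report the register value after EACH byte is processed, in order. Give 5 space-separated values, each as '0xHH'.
0x33 0xEE 0x88 0xFA 0xF2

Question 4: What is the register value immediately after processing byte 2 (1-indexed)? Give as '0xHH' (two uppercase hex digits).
After byte 1 (0x41): reg=0x33
After byte 2 (0x11): reg=0xEE

Answer: 0xEE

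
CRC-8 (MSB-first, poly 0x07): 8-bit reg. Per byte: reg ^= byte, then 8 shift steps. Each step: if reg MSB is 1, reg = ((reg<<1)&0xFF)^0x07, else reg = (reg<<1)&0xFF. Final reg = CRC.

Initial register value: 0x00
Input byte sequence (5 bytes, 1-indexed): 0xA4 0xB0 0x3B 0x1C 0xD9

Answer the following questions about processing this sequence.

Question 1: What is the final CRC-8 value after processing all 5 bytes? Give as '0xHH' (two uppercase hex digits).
After byte 1 (0xA4): reg=0x75
After byte 2 (0xB0): reg=0x55
After byte 3 (0x3B): reg=0x0D
After byte 4 (0x1C): reg=0x77
After byte 5 (0xD9): reg=0x43

Answer: 0x43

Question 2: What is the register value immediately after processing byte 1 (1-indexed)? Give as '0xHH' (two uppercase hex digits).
Answer: 0x75

Derivation:
After byte 1 (0xA4): reg=0x75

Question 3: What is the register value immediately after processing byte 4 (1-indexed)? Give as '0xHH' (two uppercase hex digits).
Answer: 0x77

Derivation:
After byte 1 (0xA4): reg=0x75
After byte 2 (0xB0): reg=0x55
After byte 3 (0x3B): reg=0x0D
After byte 4 (0x1C): reg=0x77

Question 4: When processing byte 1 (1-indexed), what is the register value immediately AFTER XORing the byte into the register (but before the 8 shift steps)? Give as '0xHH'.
Answer: 0xA4

Derivation:
Register before byte 1: 0x00
Byte 1: 0xA4
0x00 XOR 0xA4 = 0xA4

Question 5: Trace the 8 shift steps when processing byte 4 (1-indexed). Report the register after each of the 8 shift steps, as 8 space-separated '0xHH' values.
After byte 1 (0xA4): reg=0x75
After byte 2 (0xB0): reg=0x55
After byte 3 (0x3B): reg=0x0D
Register before byte 4: 0x0D
After XOR with byte 0x1C: 0x11

Answer: 0x22 0x44 0x88 0x17 0x2E 0x5C 0xB8 0x77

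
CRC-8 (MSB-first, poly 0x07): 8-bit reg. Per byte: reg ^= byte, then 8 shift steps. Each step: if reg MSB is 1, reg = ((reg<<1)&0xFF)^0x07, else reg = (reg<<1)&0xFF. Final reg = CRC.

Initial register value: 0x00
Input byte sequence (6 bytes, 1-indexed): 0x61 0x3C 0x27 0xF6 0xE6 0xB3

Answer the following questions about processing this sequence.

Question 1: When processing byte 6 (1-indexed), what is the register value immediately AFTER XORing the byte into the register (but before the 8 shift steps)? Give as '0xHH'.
Register before byte 6: 0x0C
Byte 6: 0xB3
0x0C XOR 0xB3 = 0xBF

Answer: 0xBF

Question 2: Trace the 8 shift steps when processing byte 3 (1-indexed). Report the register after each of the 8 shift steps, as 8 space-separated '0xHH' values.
After byte 1 (0x61): reg=0x20
After byte 2 (0x3C): reg=0x54
Register before byte 3: 0x54
After XOR with byte 0x27: 0x73

Answer: 0xE6 0xCB 0x91 0x25 0x4A 0x94 0x2F 0x5E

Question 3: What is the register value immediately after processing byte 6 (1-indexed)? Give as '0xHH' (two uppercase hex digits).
Answer: 0x34

Derivation:
After byte 1 (0x61): reg=0x20
After byte 2 (0x3C): reg=0x54
After byte 3 (0x27): reg=0x5E
After byte 4 (0xF6): reg=0x51
After byte 5 (0xE6): reg=0x0C
After byte 6 (0xB3): reg=0x34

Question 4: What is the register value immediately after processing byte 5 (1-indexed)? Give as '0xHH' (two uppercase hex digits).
Answer: 0x0C

Derivation:
After byte 1 (0x61): reg=0x20
After byte 2 (0x3C): reg=0x54
After byte 3 (0x27): reg=0x5E
After byte 4 (0xF6): reg=0x51
After byte 5 (0xE6): reg=0x0C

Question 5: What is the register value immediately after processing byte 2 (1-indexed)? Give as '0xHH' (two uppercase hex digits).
After byte 1 (0x61): reg=0x20
After byte 2 (0x3C): reg=0x54

Answer: 0x54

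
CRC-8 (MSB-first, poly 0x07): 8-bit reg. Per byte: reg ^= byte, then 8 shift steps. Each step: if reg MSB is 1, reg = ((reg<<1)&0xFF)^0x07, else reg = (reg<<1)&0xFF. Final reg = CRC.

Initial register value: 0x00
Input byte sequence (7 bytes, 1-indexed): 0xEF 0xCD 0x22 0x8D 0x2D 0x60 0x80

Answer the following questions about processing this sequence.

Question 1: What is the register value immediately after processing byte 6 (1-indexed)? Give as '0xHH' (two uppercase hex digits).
After byte 1 (0xEF): reg=0x83
After byte 2 (0xCD): reg=0xED
After byte 3 (0x22): reg=0x63
After byte 4 (0x8D): reg=0x84
After byte 5 (0x2D): reg=0x56
After byte 6 (0x60): reg=0x82

Answer: 0x82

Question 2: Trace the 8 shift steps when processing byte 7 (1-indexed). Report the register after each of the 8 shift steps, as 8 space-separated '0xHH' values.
After byte 1 (0xEF): reg=0x83
After byte 2 (0xCD): reg=0xED
After byte 3 (0x22): reg=0x63
After byte 4 (0x8D): reg=0x84
After byte 5 (0x2D): reg=0x56
After byte 6 (0x60): reg=0x82
Register before byte 7: 0x82
After XOR with byte 0x80: 0x02

Answer: 0x04 0x08 0x10 0x20 0x40 0x80 0x07 0x0E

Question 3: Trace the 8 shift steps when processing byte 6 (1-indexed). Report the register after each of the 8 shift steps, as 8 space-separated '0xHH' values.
After byte 1 (0xEF): reg=0x83
After byte 2 (0xCD): reg=0xED
After byte 3 (0x22): reg=0x63
After byte 4 (0x8D): reg=0x84
After byte 5 (0x2D): reg=0x56
Register before byte 6: 0x56
After XOR with byte 0x60: 0x36

Answer: 0x6C 0xD8 0xB7 0x69 0xD2 0xA3 0x41 0x82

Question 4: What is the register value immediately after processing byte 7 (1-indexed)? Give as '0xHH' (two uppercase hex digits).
After byte 1 (0xEF): reg=0x83
After byte 2 (0xCD): reg=0xED
After byte 3 (0x22): reg=0x63
After byte 4 (0x8D): reg=0x84
After byte 5 (0x2D): reg=0x56
After byte 6 (0x60): reg=0x82
After byte 7 (0x80): reg=0x0E

Answer: 0x0E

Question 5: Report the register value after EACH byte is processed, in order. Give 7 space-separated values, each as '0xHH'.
0x83 0xED 0x63 0x84 0x56 0x82 0x0E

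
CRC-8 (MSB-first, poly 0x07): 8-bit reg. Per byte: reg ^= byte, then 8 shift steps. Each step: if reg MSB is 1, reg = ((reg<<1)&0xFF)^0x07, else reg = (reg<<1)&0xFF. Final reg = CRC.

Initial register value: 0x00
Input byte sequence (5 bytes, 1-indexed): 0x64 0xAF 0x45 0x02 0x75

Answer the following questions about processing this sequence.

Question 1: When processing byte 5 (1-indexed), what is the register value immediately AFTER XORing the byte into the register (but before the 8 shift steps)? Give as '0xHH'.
Register before byte 5: 0x16
Byte 5: 0x75
0x16 XOR 0x75 = 0x63

Answer: 0x63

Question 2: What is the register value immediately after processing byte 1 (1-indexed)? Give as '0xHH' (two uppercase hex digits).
Answer: 0x3B

Derivation:
After byte 1 (0x64): reg=0x3B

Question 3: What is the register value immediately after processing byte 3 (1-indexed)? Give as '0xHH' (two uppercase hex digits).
Answer: 0x69

Derivation:
After byte 1 (0x64): reg=0x3B
After byte 2 (0xAF): reg=0xE5
After byte 3 (0x45): reg=0x69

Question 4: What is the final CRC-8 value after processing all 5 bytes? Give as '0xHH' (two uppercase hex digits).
After byte 1 (0x64): reg=0x3B
After byte 2 (0xAF): reg=0xE5
After byte 3 (0x45): reg=0x69
After byte 4 (0x02): reg=0x16
After byte 5 (0x75): reg=0x2E

Answer: 0x2E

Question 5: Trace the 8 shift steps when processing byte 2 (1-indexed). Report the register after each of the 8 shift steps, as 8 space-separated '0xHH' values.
Answer: 0x2F 0x5E 0xBC 0x7F 0xFE 0xFB 0xF1 0xE5

Derivation:
After byte 1 (0x64): reg=0x3B
Register before byte 2: 0x3B
After XOR with byte 0xAF: 0x94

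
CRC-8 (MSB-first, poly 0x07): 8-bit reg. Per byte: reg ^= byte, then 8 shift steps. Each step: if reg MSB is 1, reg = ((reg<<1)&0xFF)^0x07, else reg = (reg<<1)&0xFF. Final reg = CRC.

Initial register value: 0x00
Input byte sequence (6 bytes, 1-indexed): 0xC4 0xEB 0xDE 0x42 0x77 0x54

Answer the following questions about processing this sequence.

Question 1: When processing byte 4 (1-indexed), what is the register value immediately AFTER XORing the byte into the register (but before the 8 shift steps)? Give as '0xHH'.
Register before byte 4: 0xE6
Byte 4: 0x42
0xE6 XOR 0x42 = 0xA4

Answer: 0xA4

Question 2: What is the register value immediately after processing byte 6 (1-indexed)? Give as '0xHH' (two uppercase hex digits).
Answer: 0x81

Derivation:
After byte 1 (0xC4): reg=0x52
After byte 2 (0xEB): reg=0x26
After byte 3 (0xDE): reg=0xE6
After byte 4 (0x42): reg=0x75
After byte 5 (0x77): reg=0x0E
After byte 6 (0x54): reg=0x81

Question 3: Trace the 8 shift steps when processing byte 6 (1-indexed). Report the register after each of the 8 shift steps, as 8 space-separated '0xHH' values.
Answer: 0xB4 0x6F 0xDE 0xBB 0x71 0xE2 0xC3 0x81

Derivation:
After byte 1 (0xC4): reg=0x52
After byte 2 (0xEB): reg=0x26
After byte 3 (0xDE): reg=0xE6
After byte 4 (0x42): reg=0x75
After byte 5 (0x77): reg=0x0E
Register before byte 6: 0x0E
After XOR with byte 0x54: 0x5A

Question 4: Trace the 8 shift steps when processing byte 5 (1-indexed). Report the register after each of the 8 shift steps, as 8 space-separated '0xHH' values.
After byte 1 (0xC4): reg=0x52
After byte 2 (0xEB): reg=0x26
After byte 3 (0xDE): reg=0xE6
After byte 4 (0x42): reg=0x75
Register before byte 5: 0x75
After XOR with byte 0x77: 0x02

Answer: 0x04 0x08 0x10 0x20 0x40 0x80 0x07 0x0E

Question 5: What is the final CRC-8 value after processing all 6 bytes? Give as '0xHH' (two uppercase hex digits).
Answer: 0x81

Derivation:
After byte 1 (0xC4): reg=0x52
After byte 2 (0xEB): reg=0x26
After byte 3 (0xDE): reg=0xE6
After byte 4 (0x42): reg=0x75
After byte 5 (0x77): reg=0x0E
After byte 6 (0x54): reg=0x81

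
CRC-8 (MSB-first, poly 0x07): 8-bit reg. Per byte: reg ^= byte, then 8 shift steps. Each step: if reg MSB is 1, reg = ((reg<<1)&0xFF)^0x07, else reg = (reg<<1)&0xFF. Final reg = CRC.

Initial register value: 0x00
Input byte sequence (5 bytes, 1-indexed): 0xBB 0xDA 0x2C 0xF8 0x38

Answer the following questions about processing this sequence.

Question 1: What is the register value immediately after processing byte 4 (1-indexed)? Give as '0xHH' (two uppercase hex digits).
After byte 1 (0xBB): reg=0x28
After byte 2 (0xDA): reg=0xD0
After byte 3 (0x2C): reg=0xFA
After byte 4 (0xF8): reg=0x0E

Answer: 0x0E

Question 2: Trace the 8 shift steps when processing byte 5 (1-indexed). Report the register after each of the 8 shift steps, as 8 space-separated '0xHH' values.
After byte 1 (0xBB): reg=0x28
After byte 2 (0xDA): reg=0xD0
After byte 3 (0x2C): reg=0xFA
After byte 4 (0xF8): reg=0x0E
Register before byte 5: 0x0E
After XOR with byte 0x38: 0x36

Answer: 0x6C 0xD8 0xB7 0x69 0xD2 0xA3 0x41 0x82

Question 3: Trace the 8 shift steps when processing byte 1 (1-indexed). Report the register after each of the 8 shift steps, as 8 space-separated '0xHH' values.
Register before byte 1: 0x00
After XOR with byte 0xBB: 0xBB

Answer: 0x71 0xE2 0xC3 0x81 0x05 0x0A 0x14 0x28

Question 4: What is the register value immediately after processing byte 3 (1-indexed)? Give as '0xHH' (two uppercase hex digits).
After byte 1 (0xBB): reg=0x28
After byte 2 (0xDA): reg=0xD0
After byte 3 (0x2C): reg=0xFA

Answer: 0xFA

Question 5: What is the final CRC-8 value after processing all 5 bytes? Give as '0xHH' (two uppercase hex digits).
Answer: 0x82

Derivation:
After byte 1 (0xBB): reg=0x28
After byte 2 (0xDA): reg=0xD0
After byte 3 (0x2C): reg=0xFA
After byte 4 (0xF8): reg=0x0E
After byte 5 (0x38): reg=0x82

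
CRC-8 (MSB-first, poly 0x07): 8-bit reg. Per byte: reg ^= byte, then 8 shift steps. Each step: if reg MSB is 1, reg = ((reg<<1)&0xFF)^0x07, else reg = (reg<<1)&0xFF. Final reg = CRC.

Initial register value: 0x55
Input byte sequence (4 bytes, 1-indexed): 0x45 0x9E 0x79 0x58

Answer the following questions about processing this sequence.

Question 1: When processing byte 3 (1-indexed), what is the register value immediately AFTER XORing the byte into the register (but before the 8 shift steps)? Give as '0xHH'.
Answer: 0xFD

Derivation:
Register before byte 3: 0x84
Byte 3: 0x79
0x84 XOR 0x79 = 0xFD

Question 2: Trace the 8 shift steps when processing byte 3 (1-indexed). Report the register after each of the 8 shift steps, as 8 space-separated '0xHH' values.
After byte 1 (0x45): reg=0x70
After byte 2 (0x9E): reg=0x84
Register before byte 3: 0x84
After XOR with byte 0x79: 0xFD

Answer: 0xFD 0xFD 0xFD 0xFD 0xFD 0xFD 0xFD 0xFD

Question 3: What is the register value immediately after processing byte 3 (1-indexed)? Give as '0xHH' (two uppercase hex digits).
After byte 1 (0x45): reg=0x70
After byte 2 (0x9E): reg=0x84
After byte 3 (0x79): reg=0xFD

Answer: 0xFD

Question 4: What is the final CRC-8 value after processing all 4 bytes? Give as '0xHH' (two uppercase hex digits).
Answer: 0x72

Derivation:
After byte 1 (0x45): reg=0x70
After byte 2 (0x9E): reg=0x84
After byte 3 (0x79): reg=0xFD
After byte 4 (0x58): reg=0x72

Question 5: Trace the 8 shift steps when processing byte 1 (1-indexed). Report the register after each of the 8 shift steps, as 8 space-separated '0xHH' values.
Answer: 0x20 0x40 0x80 0x07 0x0E 0x1C 0x38 0x70

Derivation:
Register before byte 1: 0x55
After XOR with byte 0x45: 0x10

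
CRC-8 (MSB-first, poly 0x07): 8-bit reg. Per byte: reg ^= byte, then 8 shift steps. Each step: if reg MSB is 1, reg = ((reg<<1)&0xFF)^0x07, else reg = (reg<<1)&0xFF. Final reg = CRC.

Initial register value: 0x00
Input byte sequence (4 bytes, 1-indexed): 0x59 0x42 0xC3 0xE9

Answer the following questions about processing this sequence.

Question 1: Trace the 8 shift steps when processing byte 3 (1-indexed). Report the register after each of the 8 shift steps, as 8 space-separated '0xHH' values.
After byte 1 (0x59): reg=0x88
After byte 2 (0x42): reg=0x78
Register before byte 3: 0x78
After XOR with byte 0xC3: 0xBB

Answer: 0x71 0xE2 0xC3 0x81 0x05 0x0A 0x14 0x28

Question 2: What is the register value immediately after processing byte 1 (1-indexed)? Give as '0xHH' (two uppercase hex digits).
After byte 1 (0x59): reg=0x88

Answer: 0x88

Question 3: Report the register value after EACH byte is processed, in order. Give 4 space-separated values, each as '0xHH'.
0x88 0x78 0x28 0x49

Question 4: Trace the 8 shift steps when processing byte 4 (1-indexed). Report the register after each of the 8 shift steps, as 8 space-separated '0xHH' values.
Answer: 0x85 0x0D 0x1A 0x34 0x68 0xD0 0xA7 0x49

Derivation:
After byte 1 (0x59): reg=0x88
After byte 2 (0x42): reg=0x78
After byte 3 (0xC3): reg=0x28
Register before byte 4: 0x28
After XOR with byte 0xE9: 0xC1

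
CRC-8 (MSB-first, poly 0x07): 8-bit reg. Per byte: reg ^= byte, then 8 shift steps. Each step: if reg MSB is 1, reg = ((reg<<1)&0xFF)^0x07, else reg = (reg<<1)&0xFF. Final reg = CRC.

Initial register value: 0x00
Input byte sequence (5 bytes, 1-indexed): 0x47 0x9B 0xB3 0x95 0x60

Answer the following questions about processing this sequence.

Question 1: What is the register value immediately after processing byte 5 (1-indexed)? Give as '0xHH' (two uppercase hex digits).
Answer: 0xED

Derivation:
After byte 1 (0x47): reg=0xD2
After byte 2 (0x9B): reg=0xF8
After byte 3 (0xB3): reg=0xF6
After byte 4 (0x95): reg=0x2E
After byte 5 (0x60): reg=0xED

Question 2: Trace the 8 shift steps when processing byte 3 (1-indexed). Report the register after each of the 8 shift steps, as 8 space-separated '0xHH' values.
Answer: 0x96 0x2B 0x56 0xAC 0x5F 0xBE 0x7B 0xF6

Derivation:
After byte 1 (0x47): reg=0xD2
After byte 2 (0x9B): reg=0xF8
Register before byte 3: 0xF8
After XOR with byte 0xB3: 0x4B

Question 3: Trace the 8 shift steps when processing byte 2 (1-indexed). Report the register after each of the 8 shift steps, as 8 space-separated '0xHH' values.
Answer: 0x92 0x23 0x46 0x8C 0x1F 0x3E 0x7C 0xF8

Derivation:
After byte 1 (0x47): reg=0xD2
Register before byte 2: 0xD2
After XOR with byte 0x9B: 0x49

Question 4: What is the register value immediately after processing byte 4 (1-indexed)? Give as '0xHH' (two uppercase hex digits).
After byte 1 (0x47): reg=0xD2
After byte 2 (0x9B): reg=0xF8
After byte 3 (0xB3): reg=0xF6
After byte 4 (0x95): reg=0x2E

Answer: 0x2E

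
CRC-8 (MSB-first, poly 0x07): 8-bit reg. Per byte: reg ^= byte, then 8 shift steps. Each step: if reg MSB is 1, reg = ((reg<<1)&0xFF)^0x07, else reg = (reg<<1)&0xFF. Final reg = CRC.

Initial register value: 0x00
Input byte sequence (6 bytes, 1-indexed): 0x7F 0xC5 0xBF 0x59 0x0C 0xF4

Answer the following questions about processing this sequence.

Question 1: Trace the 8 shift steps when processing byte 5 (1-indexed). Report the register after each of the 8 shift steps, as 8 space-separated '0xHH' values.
After byte 1 (0x7F): reg=0x7A
After byte 2 (0xC5): reg=0x34
After byte 3 (0xBF): reg=0xB8
After byte 4 (0x59): reg=0xA9
Register before byte 5: 0xA9
After XOR with byte 0x0C: 0xA5

Answer: 0x4D 0x9A 0x33 0x66 0xCC 0x9F 0x39 0x72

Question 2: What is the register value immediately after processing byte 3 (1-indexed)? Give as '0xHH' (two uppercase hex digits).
After byte 1 (0x7F): reg=0x7A
After byte 2 (0xC5): reg=0x34
After byte 3 (0xBF): reg=0xB8

Answer: 0xB8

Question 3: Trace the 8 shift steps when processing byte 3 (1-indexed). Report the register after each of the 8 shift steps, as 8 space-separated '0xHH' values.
After byte 1 (0x7F): reg=0x7A
After byte 2 (0xC5): reg=0x34
Register before byte 3: 0x34
After XOR with byte 0xBF: 0x8B

Answer: 0x11 0x22 0x44 0x88 0x17 0x2E 0x5C 0xB8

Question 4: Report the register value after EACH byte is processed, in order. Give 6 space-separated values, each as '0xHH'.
0x7A 0x34 0xB8 0xA9 0x72 0x9B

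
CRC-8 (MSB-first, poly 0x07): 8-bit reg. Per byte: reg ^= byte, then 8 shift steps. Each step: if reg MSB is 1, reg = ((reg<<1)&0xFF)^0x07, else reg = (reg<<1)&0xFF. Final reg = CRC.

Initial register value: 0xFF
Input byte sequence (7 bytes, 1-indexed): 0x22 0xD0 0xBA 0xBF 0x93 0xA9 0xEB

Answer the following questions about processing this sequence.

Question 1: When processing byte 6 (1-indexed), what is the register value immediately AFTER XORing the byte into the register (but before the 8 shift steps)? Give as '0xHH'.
Register before byte 6: 0x45
Byte 6: 0xA9
0x45 XOR 0xA9 = 0xEC

Answer: 0xEC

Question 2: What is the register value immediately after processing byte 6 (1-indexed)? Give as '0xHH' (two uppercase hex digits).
After byte 1 (0x22): reg=0x1D
After byte 2 (0xD0): reg=0x6D
After byte 3 (0xBA): reg=0x2B
After byte 4 (0xBF): reg=0xE5
After byte 5 (0x93): reg=0x45
After byte 6 (0xA9): reg=0x8A

Answer: 0x8A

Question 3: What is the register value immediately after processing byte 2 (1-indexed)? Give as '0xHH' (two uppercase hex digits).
Answer: 0x6D

Derivation:
After byte 1 (0x22): reg=0x1D
After byte 2 (0xD0): reg=0x6D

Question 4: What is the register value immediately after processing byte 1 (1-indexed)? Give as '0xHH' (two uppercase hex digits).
After byte 1 (0x22): reg=0x1D

Answer: 0x1D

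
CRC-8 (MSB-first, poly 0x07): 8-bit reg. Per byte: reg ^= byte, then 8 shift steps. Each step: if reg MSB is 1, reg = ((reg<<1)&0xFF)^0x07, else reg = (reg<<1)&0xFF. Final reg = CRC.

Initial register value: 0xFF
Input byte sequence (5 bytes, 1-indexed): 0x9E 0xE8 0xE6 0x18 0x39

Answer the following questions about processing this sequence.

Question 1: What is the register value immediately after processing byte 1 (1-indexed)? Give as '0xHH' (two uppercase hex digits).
After byte 1 (0x9E): reg=0x20

Answer: 0x20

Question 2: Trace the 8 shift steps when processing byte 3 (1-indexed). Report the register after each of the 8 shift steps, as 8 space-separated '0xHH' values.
Answer: 0x27 0x4E 0x9C 0x3F 0x7E 0xFC 0xFF 0xF9

Derivation:
After byte 1 (0x9E): reg=0x20
After byte 2 (0xE8): reg=0x76
Register before byte 3: 0x76
After XOR with byte 0xE6: 0x90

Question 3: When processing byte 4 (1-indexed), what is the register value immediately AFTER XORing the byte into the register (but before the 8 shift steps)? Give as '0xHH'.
Answer: 0xE1

Derivation:
Register before byte 4: 0xF9
Byte 4: 0x18
0xF9 XOR 0x18 = 0xE1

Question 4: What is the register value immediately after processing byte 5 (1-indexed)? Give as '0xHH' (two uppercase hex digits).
After byte 1 (0x9E): reg=0x20
After byte 2 (0xE8): reg=0x76
After byte 3 (0xE6): reg=0xF9
After byte 4 (0x18): reg=0xA9
After byte 5 (0x39): reg=0xF9

Answer: 0xF9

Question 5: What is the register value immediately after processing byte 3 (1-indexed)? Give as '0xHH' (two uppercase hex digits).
Answer: 0xF9

Derivation:
After byte 1 (0x9E): reg=0x20
After byte 2 (0xE8): reg=0x76
After byte 3 (0xE6): reg=0xF9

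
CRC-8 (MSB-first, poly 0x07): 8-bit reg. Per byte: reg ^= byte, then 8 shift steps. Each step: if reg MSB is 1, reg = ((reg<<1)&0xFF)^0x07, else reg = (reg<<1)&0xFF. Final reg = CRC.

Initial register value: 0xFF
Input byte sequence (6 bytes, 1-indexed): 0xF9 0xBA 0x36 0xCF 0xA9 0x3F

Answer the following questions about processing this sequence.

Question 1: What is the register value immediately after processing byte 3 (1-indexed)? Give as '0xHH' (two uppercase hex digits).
After byte 1 (0xF9): reg=0x12
After byte 2 (0xBA): reg=0x51
After byte 3 (0x36): reg=0x32

Answer: 0x32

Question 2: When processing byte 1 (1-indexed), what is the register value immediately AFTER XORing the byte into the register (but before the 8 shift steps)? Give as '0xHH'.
Answer: 0x06

Derivation:
Register before byte 1: 0xFF
Byte 1: 0xF9
0xFF XOR 0xF9 = 0x06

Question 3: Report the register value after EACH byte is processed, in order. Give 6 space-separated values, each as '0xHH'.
0x12 0x51 0x32 0xFD 0xAB 0xE5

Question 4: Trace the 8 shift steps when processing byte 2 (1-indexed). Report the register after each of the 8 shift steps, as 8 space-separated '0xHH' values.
Answer: 0x57 0xAE 0x5B 0xB6 0x6B 0xD6 0xAB 0x51

Derivation:
After byte 1 (0xF9): reg=0x12
Register before byte 2: 0x12
After XOR with byte 0xBA: 0xA8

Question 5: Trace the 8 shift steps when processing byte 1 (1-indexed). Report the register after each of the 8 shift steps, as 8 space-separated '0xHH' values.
Register before byte 1: 0xFF
After XOR with byte 0xF9: 0x06

Answer: 0x0C 0x18 0x30 0x60 0xC0 0x87 0x09 0x12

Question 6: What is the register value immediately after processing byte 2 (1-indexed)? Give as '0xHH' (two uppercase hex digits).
Answer: 0x51

Derivation:
After byte 1 (0xF9): reg=0x12
After byte 2 (0xBA): reg=0x51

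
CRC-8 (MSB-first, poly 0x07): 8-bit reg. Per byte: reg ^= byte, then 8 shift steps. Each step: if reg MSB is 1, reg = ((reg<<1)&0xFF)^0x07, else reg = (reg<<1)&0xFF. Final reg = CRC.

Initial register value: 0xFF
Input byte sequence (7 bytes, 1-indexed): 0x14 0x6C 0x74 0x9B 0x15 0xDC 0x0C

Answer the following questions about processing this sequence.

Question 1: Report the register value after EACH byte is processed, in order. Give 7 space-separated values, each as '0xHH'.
0x9F 0xD7 0x60 0xEF 0xE8 0x8C 0x89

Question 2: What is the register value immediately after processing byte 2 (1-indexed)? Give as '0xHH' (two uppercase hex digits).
After byte 1 (0x14): reg=0x9F
After byte 2 (0x6C): reg=0xD7

Answer: 0xD7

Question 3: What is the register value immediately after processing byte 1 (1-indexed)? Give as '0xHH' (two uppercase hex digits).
After byte 1 (0x14): reg=0x9F

Answer: 0x9F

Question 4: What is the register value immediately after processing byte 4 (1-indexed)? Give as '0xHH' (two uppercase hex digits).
After byte 1 (0x14): reg=0x9F
After byte 2 (0x6C): reg=0xD7
After byte 3 (0x74): reg=0x60
After byte 4 (0x9B): reg=0xEF

Answer: 0xEF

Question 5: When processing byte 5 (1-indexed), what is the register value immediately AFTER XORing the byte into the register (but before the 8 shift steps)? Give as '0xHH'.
Register before byte 5: 0xEF
Byte 5: 0x15
0xEF XOR 0x15 = 0xFA

Answer: 0xFA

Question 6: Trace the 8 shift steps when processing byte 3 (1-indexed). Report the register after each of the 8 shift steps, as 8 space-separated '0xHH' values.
After byte 1 (0x14): reg=0x9F
After byte 2 (0x6C): reg=0xD7
Register before byte 3: 0xD7
After XOR with byte 0x74: 0xA3

Answer: 0x41 0x82 0x03 0x06 0x0C 0x18 0x30 0x60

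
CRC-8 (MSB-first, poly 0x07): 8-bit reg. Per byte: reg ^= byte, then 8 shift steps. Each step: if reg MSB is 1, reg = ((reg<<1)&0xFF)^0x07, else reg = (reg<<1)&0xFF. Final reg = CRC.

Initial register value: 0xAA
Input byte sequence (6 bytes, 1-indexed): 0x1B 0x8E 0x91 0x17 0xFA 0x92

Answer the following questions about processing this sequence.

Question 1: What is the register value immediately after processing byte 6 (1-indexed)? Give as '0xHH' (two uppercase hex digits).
After byte 1 (0x1B): reg=0x1E
After byte 2 (0x8E): reg=0xF9
After byte 3 (0x91): reg=0x1F
After byte 4 (0x17): reg=0x38
After byte 5 (0xFA): reg=0x40
After byte 6 (0x92): reg=0x30

Answer: 0x30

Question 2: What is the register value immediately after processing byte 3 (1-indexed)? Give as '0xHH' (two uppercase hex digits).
Answer: 0x1F

Derivation:
After byte 1 (0x1B): reg=0x1E
After byte 2 (0x8E): reg=0xF9
After byte 3 (0x91): reg=0x1F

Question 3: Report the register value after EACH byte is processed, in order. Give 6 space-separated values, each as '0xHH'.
0x1E 0xF9 0x1F 0x38 0x40 0x30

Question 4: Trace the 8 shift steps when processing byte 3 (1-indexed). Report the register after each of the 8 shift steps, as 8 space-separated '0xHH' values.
After byte 1 (0x1B): reg=0x1E
After byte 2 (0x8E): reg=0xF9
Register before byte 3: 0xF9
After XOR with byte 0x91: 0x68

Answer: 0xD0 0xA7 0x49 0x92 0x23 0x46 0x8C 0x1F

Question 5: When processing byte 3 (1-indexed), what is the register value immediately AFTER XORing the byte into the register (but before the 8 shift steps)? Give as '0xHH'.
Register before byte 3: 0xF9
Byte 3: 0x91
0xF9 XOR 0x91 = 0x68

Answer: 0x68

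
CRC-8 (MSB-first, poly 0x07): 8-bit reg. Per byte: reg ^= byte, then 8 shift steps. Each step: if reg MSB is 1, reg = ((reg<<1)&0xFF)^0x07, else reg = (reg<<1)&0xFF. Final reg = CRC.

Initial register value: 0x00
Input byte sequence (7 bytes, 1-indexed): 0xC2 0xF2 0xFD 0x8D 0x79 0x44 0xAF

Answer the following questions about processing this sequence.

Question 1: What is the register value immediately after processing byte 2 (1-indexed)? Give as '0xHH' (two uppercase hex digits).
Answer: 0x17

Derivation:
After byte 1 (0xC2): reg=0x40
After byte 2 (0xF2): reg=0x17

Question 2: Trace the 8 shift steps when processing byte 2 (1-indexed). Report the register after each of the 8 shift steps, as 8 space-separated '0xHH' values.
Answer: 0x63 0xC6 0x8B 0x11 0x22 0x44 0x88 0x17

Derivation:
After byte 1 (0xC2): reg=0x40
Register before byte 2: 0x40
After XOR with byte 0xF2: 0xB2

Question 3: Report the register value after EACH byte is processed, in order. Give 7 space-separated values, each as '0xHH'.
0x40 0x17 0x98 0x6B 0x7E 0xA6 0x3F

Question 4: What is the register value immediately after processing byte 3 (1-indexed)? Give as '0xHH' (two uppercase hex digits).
Answer: 0x98

Derivation:
After byte 1 (0xC2): reg=0x40
After byte 2 (0xF2): reg=0x17
After byte 3 (0xFD): reg=0x98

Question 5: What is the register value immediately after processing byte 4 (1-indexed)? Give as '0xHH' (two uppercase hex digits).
After byte 1 (0xC2): reg=0x40
After byte 2 (0xF2): reg=0x17
After byte 3 (0xFD): reg=0x98
After byte 4 (0x8D): reg=0x6B

Answer: 0x6B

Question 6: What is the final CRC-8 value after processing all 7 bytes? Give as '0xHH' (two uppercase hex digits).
After byte 1 (0xC2): reg=0x40
After byte 2 (0xF2): reg=0x17
After byte 3 (0xFD): reg=0x98
After byte 4 (0x8D): reg=0x6B
After byte 5 (0x79): reg=0x7E
After byte 6 (0x44): reg=0xA6
After byte 7 (0xAF): reg=0x3F

Answer: 0x3F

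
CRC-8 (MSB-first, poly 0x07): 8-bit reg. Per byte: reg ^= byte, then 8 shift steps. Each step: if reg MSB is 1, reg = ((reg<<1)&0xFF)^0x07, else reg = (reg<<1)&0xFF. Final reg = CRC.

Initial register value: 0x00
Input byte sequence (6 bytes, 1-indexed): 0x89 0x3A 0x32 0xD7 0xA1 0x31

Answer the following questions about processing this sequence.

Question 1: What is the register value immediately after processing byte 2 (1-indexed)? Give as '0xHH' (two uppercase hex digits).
After byte 1 (0x89): reg=0xB6
After byte 2 (0x3A): reg=0xAD

Answer: 0xAD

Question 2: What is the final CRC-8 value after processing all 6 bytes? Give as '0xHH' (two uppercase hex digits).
Answer: 0x27

Derivation:
After byte 1 (0x89): reg=0xB6
After byte 2 (0x3A): reg=0xAD
After byte 3 (0x32): reg=0xD4
After byte 4 (0xD7): reg=0x09
After byte 5 (0xA1): reg=0x51
After byte 6 (0x31): reg=0x27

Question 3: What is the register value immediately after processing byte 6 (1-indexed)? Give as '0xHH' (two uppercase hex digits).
After byte 1 (0x89): reg=0xB6
After byte 2 (0x3A): reg=0xAD
After byte 3 (0x32): reg=0xD4
After byte 4 (0xD7): reg=0x09
After byte 5 (0xA1): reg=0x51
After byte 6 (0x31): reg=0x27

Answer: 0x27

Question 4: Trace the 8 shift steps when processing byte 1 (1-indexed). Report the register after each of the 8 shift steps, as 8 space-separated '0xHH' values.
Register before byte 1: 0x00
After XOR with byte 0x89: 0x89

Answer: 0x15 0x2A 0x54 0xA8 0x57 0xAE 0x5B 0xB6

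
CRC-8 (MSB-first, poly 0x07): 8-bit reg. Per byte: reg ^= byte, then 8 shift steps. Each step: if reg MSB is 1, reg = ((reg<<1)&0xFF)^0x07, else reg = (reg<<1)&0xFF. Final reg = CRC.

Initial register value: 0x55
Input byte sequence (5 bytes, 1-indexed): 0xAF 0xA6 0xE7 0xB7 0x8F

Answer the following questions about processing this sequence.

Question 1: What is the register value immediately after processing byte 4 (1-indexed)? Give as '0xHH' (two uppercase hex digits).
Answer: 0x8E

Derivation:
After byte 1 (0xAF): reg=0xE8
After byte 2 (0xA6): reg=0xED
After byte 3 (0xE7): reg=0x36
After byte 4 (0xB7): reg=0x8E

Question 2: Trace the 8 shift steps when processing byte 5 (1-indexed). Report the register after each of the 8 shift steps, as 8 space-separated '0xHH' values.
After byte 1 (0xAF): reg=0xE8
After byte 2 (0xA6): reg=0xED
After byte 3 (0xE7): reg=0x36
After byte 4 (0xB7): reg=0x8E
Register before byte 5: 0x8E
After XOR with byte 0x8F: 0x01

Answer: 0x02 0x04 0x08 0x10 0x20 0x40 0x80 0x07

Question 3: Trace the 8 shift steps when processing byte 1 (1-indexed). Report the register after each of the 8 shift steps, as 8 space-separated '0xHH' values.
Register before byte 1: 0x55
After XOR with byte 0xAF: 0xFA

Answer: 0xF3 0xE1 0xC5 0x8D 0x1D 0x3A 0x74 0xE8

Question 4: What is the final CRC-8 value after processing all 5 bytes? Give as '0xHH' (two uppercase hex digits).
Answer: 0x07

Derivation:
After byte 1 (0xAF): reg=0xE8
After byte 2 (0xA6): reg=0xED
After byte 3 (0xE7): reg=0x36
After byte 4 (0xB7): reg=0x8E
After byte 5 (0x8F): reg=0x07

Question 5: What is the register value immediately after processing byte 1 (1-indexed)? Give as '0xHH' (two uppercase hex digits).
Answer: 0xE8

Derivation:
After byte 1 (0xAF): reg=0xE8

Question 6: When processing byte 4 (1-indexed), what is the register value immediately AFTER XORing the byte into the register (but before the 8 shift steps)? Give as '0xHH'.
Answer: 0x81

Derivation:
Register before byte 4: 0x36
Byte 4: 0xB7
0x36 XOR 0xB7 = 0x81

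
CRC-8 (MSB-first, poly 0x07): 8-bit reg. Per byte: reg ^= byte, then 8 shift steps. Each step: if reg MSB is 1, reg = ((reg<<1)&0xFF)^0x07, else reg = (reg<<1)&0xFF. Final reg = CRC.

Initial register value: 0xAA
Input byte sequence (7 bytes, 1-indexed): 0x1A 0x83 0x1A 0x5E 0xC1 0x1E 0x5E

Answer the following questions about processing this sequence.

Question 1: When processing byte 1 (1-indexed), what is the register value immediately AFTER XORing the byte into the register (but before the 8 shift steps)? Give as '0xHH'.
Answer: 0xB0

Derivation:
Register before byte 1: 0xAA
Byte 1: 0x1A
0xAA XOR 0x1A = 0xB0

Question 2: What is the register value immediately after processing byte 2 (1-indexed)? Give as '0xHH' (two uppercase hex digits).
Answer: 0xCF

Derivation:
After byte 1 (0x1A): reg=0x19
After byte 2 (0x83): reg=0xCF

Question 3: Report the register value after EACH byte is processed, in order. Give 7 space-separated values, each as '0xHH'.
0x19 0xCF 0x25 0x66 0x7C 0x29 0x42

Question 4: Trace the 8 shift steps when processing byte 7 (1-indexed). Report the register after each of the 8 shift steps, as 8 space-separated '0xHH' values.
After byte 1 (0x1A): reg=0x19
After byte 2 (0x83): reg=0xCF
After byte 3 (0x1A): reg=0x25
After byte 4 (0x5E): reg=0x66
After byte 5 (0xC1): reg=0x7C
After byte 6 (0x1E): reg=0x29
Register before byte 7: 0x29
After XOR with byte 0x5E: 0x77

Answer: 0xEE 0xDB 0xB1 0x65 0xCA 0x93 0x21 0x42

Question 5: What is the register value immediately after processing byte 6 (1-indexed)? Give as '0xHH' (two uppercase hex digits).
After byte 1 (0x1A): reg=0x19
After byte 2 (0x83): reg=0xCF
After byte 3 (0x1A): reg=0x25
After byte 4 (0x5E): reg=0x66
After byte 5 (0xC1): reg=0x7C
After byte 6 (0x1E): reg=0x29

Answer: 0x29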